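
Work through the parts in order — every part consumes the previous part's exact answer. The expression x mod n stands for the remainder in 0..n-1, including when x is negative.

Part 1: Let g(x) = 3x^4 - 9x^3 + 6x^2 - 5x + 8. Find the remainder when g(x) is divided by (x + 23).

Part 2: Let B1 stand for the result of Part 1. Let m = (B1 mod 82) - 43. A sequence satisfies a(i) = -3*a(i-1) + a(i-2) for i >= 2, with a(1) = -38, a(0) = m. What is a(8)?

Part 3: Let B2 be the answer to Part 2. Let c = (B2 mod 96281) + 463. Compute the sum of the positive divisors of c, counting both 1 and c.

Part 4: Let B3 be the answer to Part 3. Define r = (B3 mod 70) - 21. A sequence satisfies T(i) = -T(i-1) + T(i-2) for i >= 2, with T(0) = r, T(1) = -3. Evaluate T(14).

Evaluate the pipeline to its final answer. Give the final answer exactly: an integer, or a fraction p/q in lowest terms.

Part 1: remainder = value at the root: 3*(-23)^4 - 9*(-23)^3 + 6*(-23)^2 - 5*(-23)^1 + 8 = (839523) + (109503) + (3174) + (115) + (8) = 952323; answer 952323
Part 2: B1 = 952323; m = 14; a(2) = -3*(-38) + 1*(14) = 128; iterating: a(2)=128, a(3)=-422, a(4)=1394, a(5)=-4604, a(6)=15206, a(7)=-50222, a(8)=165872; answer 165872
Part 3: B2 = 165872; c = 70054; 70054 = 2 * 35027; sigma = (1 + 2) * (1 + 35027) = 3 * 35028 = 105084; answer 105084
Part 4: B3 = 105084; r = -7; T(2) = -1*(-3) + 1*(-7) = -4; iterating: T(2)=-4, T(3)=1, T(4)=-5, T(5)=6, T(6)=-11, T(7)=17, T(8)=-28, T(9)=45, T(10)=-73, T(11)=118, T(12)=-191, T(13)=309, T(14)=-500; answer -500

-500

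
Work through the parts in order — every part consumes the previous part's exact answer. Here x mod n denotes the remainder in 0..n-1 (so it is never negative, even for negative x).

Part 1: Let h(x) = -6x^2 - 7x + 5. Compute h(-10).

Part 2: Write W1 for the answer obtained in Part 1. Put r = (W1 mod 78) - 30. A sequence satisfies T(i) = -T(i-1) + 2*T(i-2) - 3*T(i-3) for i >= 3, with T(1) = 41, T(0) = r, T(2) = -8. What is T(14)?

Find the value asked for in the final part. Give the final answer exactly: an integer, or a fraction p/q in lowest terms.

-1348757

Part 1: -6*(-10)^2 - 7*(-10)^1 + 5 = (-600) + (70) + (5) = -525; answer -525
Part 2: W1 = -525; r = -9; T(3) = -1*(-8) + 2*(41) - 3*(-9) = 117; iterating: T(3)=117, T(4)=-256, T(5)=514, T(6)=-1377, T(7)=3173, T(8)=-7469, T(9)=17946, T(10)=-42403, T(11)=100702, T(12)=-239346, T(13)=567959, T(14)=-1348757; answer -1348757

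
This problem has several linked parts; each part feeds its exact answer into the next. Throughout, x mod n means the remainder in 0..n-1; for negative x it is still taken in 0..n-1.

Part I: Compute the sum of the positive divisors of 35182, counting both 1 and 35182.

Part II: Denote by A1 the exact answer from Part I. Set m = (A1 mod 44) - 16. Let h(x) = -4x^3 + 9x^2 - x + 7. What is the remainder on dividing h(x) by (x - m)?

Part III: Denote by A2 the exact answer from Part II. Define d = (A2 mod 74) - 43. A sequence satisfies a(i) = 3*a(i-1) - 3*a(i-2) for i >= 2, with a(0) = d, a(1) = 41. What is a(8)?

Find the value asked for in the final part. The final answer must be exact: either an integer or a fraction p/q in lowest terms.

Part I: 35182 = 2 * 7^2 * 359; sigma = (1 + 2) * (1 + 7 + 49) * (1 + 359) = 3 * 57 * 360 = 61560; answer 61560
Part II: A1 = 61560; m = -12; remainder = value at the root: -4*(-12)^3 + 9*(-12)^2 - 1*(-12)^1 + 7 = (6912) + (1296) + (12) + (7) = 8227; answer 8227
Part III: A2 = 8227; d = -30; a(2) = 3*(41) - 3*(-30) = 213; iterating: a(2)=213, a(3)=516, a(4)=909, a(5)=1179, a(6)=810, a(7)=-1107, a(8)=-5751; answer -5751

-5751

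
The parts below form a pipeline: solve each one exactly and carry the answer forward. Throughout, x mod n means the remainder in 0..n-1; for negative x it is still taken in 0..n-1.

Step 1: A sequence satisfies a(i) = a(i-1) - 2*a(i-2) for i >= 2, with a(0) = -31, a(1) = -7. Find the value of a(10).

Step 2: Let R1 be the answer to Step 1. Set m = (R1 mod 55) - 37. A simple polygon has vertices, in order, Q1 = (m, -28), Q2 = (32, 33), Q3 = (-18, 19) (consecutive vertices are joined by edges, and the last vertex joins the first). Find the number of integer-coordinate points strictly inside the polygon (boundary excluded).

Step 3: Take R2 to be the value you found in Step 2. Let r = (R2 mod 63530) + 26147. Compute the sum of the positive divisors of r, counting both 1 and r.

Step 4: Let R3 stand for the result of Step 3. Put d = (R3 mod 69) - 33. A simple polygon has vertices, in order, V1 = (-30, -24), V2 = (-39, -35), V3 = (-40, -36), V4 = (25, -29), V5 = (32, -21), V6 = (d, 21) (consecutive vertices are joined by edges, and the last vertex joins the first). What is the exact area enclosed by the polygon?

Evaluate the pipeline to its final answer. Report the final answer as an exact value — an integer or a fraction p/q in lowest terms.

Step 1: a(2) = 1*(-7) - 2*(-31) = 55; iterating: a(2)=55, a(3)=69, a(4)=-41, a(5)=-179, a(6)=-97, a(7)=261, a(8)=455, a(9)=-67, a(10)=-977; answer -977
Step 2: R1 = -977; m = -24; cross terms: (-24*33 - 32*-28)=104, (32*19 - -18*33)=1202, (-18*-28 - -24*19)=960; twice the area = |2266| = 2266; area = 1133; boundary points = 1 + 2 + 1 = 4; strictly interior points = area - boundary/2 + 1 = 1132; answer 1132
Step 3: R2 = 1132; r = 27279; 27279 = 3^2 * 7 * 433; sigma = (1 + 3 + 9) * (1 + 7) * (1 + 433) = 13 * 8 * 434 = 45136; answer 45136
Step 4: R3 = 45136; d = -23; cross terms: (-30*-35 - -39*-24)=114, (-39*-36 - -40*-35)=4, (-40*-29 - 25*-36)=2060, (25*-21 - 32*-29)=403, (32*21 - -23*-21)=189, (-23*-24 - -30*21)=1182; twice the area = |3952| = 3952; area = 1976; answer 1976

1976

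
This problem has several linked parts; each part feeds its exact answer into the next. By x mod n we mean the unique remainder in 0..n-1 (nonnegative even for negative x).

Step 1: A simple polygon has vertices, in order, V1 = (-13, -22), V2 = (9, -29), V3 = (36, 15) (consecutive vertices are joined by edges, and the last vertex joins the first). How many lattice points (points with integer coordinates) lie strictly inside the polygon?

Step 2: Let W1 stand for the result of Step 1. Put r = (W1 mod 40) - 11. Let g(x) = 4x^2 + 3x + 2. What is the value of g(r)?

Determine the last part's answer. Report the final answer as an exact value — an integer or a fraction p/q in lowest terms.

Step 1: cross terms: (-13*-29 - 9*-22)=575, (9*15 - 36*-29)=1179, (36*-22 - -13*15)=-597; twice the area = |1157| = 1157; area = 1157/2; boundary points = 1 + 1 + 1 = 3; strictly interior points = area - boundary/2 + 1 = 578; answer 578
Step 2: W1 = 578; r = 7; 4*(7)^2 + 3*(7)^1 + 2 = (196) + (21) + (2) = 219; answer 219

219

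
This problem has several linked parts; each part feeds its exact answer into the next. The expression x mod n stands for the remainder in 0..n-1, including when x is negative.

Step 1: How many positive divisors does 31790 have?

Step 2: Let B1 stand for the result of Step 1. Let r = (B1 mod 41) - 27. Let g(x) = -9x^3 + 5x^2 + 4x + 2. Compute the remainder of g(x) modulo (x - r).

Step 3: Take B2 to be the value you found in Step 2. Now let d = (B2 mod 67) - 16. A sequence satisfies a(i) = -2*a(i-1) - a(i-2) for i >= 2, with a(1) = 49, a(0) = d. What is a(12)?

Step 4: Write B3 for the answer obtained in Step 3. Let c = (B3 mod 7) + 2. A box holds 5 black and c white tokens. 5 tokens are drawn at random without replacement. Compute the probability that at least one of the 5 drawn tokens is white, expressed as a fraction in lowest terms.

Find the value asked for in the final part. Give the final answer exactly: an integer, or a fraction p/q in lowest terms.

251/252

Step 1: 31790 = 2 * 5 * 11 * 17^2; number of divisors = (1+1) * (1+1) * (1+1) * (2+1) = 24; answer 24
Step 2: B1 = 24; r = -3; remainder = value at the root: -9*(-3)^3 + 5*(-3)^2 + 4*(-3)^1 + 2 = (243) + (45) + (-12) + (2) = 278; answer 278
Step 3: B2 = 278; d = -6; a(2) = -2*(49) - 1*(-6) = -92; iterating: a(2)=-92, a(3)=135, a(4)=-178, a(5)=221, a(6)=-264, a(7)=307, a(8)=-350, a(9)=393, a(10)=-436, a(11)=479, a(12)=-522; answer -522
Step 4: B3 = -522; c = 5; total draws C(10,5) = 252; complement C(5,5) = 1; favorable 252 - 1 = 251; P = 251/252; answer 251/252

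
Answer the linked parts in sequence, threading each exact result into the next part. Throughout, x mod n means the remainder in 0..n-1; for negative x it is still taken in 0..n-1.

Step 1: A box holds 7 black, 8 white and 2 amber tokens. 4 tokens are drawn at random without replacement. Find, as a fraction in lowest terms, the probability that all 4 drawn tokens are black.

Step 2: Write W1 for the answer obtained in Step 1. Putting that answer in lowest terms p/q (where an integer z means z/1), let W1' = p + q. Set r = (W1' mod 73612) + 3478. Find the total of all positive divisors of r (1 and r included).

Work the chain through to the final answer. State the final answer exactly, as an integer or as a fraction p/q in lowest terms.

Step 1: total draws C(17,4) = 2380; favorable C(7,4) = 35; P = 1/68; answer 1/68
Step 2: W1 = 1/68; threaded value p + q = 69; r = 3547; 3547 is prime, so its only divisors are 1 and 3547; sigma = 1 + 3547 = 3548; answer 3548

3548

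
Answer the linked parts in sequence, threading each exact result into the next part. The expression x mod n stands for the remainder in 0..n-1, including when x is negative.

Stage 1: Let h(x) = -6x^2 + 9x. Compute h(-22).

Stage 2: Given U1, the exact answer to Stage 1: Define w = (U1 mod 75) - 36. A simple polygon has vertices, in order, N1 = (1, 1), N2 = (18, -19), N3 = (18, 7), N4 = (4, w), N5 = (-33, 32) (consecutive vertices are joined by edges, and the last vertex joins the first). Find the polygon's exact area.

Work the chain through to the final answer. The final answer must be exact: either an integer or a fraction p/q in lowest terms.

539

Stage 1: -6*(-22)^2 + 9*(-22)^1 = (-2904) + (-198) = -3102; answer -3102
Stage 2: U1 = -3102; w = 12; cross terms: (1*-19 - 18*1)=-37, (18*7 - 18*-19)=468, (18*12 - 4*7)=188, (4*32 - -33*12)=524, (-33*1 - 1*32)=-65; twice the area = |1078| = 1078; area = 539; answer 539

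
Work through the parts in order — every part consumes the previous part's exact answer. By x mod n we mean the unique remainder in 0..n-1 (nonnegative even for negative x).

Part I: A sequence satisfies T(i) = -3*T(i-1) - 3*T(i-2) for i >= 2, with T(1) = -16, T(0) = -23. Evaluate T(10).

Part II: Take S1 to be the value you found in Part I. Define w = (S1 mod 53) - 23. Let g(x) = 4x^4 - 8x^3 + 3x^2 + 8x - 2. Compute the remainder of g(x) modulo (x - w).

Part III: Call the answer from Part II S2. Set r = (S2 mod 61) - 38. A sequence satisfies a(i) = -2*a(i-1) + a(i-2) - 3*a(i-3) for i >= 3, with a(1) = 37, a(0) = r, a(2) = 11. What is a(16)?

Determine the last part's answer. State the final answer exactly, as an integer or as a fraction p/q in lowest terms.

2656183

Part I: T(2) = -3*(-16) - 3*(-23) = 117; iterating: T(2)=117, T(3)=-303, T(4)=558, T(5)=-765, T(6)=621, T(7)=432, T(8)=-3159, T(9)=8181, T(10)=-15066; answer -15066
Part II: S1 = -15066; w = 16; remainder = value at the root: 4*(16)^4 - 8*(16)^3 + 3*(16)^2 + 8*(16)^1 - 2 = (262144) + (-32768) + (768) + (128) + (-2) = 230270; answer 230270
Part III: S2 = 230270; r = 18; a(3) = -2*(11) + 1*(37) - 3*(18) = -39; iterating: a(3)=-39, a(4)=-22, a(5)=-28, a(6)=151, a(7)=-264, a(8)=763, a(9)=-2243, a(10)=6041, a(11)=-16614, a(12)=45998, a(13)=-126733, a(14)=349306, a(15)=-963339, a(16)=2656183; answer 2656183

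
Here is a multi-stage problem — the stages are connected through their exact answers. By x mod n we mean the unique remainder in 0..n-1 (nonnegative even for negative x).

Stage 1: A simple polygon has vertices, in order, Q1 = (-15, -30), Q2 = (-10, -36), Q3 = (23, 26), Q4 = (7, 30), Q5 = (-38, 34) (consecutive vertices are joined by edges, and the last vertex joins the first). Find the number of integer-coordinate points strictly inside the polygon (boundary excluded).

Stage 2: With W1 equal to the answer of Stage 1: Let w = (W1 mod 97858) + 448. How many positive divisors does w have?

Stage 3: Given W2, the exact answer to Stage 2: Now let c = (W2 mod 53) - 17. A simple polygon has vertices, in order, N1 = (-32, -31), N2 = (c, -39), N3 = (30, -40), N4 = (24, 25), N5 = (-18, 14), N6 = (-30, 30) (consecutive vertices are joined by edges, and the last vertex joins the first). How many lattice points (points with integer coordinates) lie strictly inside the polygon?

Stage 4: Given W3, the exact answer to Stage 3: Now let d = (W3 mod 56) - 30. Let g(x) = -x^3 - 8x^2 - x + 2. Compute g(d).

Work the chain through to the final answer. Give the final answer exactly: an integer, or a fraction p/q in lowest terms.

-6158

Stage 1: cross terms: (-15*-36 - -10*-30)=240, (-10*26 - 23*-36)=568, (23*30 - 7*26)=508, (7*34 - -38*30)=1378, (-38*-30 - -15*34)=1650; twice the area = |4344| = 4344; area = 2172; boundary points = 1 + 1 + 4 + 1 + 1 = 8; strictly interior points = area - boundary/2 + 1 = 2169; answer 2169
Stage 2: W1 = 2169; w = 2617; 2617 is prime, so its only divisors are 1 and 2617; count = 2; answer 2
Stage 3: W2 = 2; c = -15; cross terms: (-32*-39 - -15*-31)=783, (-15*-40 - 30*-39)=1770, (30*25 - 24*-40)=1710, (24*14 - -18*25)=786, (-18*30 - -30*14)=-120, (-30*-31 - -32*30)=1890; twice the area = |6819| = 6819; area = 6819/2; boundary points = 1 + 1 + 1 + 1 + 4 + 1 = 9; strictly interior points = area - boundary/2 + 1 = 3406; answer 3406
Stage 4: W3 = 3406; d = 16; -1*(16)^3 - 8*(16)^2 - 1*(16)^1 + 2 = (-4096) + (-2048) + (-16) + (2) = -6158; answer -6158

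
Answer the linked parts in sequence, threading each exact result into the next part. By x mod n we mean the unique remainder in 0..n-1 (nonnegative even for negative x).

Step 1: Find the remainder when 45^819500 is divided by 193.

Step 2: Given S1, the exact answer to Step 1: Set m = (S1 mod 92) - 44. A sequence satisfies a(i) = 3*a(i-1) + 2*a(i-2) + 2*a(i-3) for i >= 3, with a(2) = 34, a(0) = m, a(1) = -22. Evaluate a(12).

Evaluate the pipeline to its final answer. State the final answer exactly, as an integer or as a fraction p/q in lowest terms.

Step 1: squarings mod 193: 45^1=45, 45^2=95, 45^4=147, 45^8=186, 45^16=49, 45^32=85, 45^64=84, 45^128=108, 45^256=84, 45^512=108, 45^1024=84, 45^2048=108, 45^4096=84, 45^8192=108, 45^16384=84, 45^32768=108, 45^65536=84, 45^131072=108, 45^262144=84, 45^524288=108; 45^819500 = 45^4 * 45^8 * 45^32 * 45^256 * 45^32768 * 45^262144 * 45^524288 = 157 (mod 193); answer 157
Step 2: S1 = 157; m = 21; a(3) = 3*(34) + 2*(-22) + 2*(21) = 100; iterating: a(3)=100, a(4)=324, a(5)=1240, a(6)=4568, a(7)=16832, a(8)=62112, a(9)=229136, a(10)=845296, a(11)=3118384, a(12)=11504016; answer 11504016

11504016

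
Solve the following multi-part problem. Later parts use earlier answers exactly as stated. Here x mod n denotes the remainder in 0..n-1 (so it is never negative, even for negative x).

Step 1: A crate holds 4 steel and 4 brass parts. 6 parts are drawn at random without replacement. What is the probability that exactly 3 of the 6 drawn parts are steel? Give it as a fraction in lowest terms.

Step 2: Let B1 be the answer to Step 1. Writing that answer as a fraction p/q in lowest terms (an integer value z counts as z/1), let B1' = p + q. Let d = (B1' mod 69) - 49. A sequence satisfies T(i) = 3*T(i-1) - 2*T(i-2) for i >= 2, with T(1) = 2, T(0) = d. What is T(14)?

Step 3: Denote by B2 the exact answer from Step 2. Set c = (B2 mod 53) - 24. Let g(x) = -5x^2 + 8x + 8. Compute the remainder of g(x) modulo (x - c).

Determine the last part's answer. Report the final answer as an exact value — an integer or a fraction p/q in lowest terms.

Step 1: total draws C(8,6) = 28; favorable C(4,3)*C(4,3) = 16; P = 4/7; answer 4/7
Step 2: B1 = 4/7; threaded value p + q = 11; d = -38; T(2) = 3*(2) - 2*(-38) = 82; iterating: T(2)=82, T(3)=242, T(4)=562, T(5)=1202, T(6)=2482, T(7)=5042, T(8)=10162, T(9)=20402, T(10)=40882, T(11)=81842, T(12)=163762, T(13)=327602, T(14)=655282; answer 655282
Step 3: B2 = 655282; c = 19; remainder = value at the root: -5*(19)^2 + 8*(19)^1 + 8 = (-1805) + (152) + (8) = -1645; answer -1645

-1645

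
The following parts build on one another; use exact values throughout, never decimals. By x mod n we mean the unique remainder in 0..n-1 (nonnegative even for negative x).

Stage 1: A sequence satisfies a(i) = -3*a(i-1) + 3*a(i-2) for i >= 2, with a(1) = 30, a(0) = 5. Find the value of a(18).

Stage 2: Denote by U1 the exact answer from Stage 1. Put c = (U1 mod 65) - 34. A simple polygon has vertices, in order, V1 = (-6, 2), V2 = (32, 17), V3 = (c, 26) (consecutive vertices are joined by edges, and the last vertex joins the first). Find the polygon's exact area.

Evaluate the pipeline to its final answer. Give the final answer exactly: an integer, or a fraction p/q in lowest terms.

Stage 1: a(2) = -3*(30) + 3*(5) = -75; iterating: a(2)=-75, a(3)=315, a(4)=-1170, a(5)=4455, a(6)=-16875, a(7)=63990, a(8)=-242595, a(9)=919755, a(10)=-3487050, a(11)=13220415, a(12)=-50122395, a(13)=190028430, a(14)=-720452475, a(15)=2731442715, a(16)=-10355685570, a(17)=39261384855, a(18)=-148851211275; answer -148851211275
Stage 2: U1 = -148851211275; c = -34; cross terms: (-6*17 - 32*2)=-166, (32*26 - -34*17)=1410, (-34*2 - -6*26)=88; twice the area = |1332| = 1332; area = 666; answer 666

666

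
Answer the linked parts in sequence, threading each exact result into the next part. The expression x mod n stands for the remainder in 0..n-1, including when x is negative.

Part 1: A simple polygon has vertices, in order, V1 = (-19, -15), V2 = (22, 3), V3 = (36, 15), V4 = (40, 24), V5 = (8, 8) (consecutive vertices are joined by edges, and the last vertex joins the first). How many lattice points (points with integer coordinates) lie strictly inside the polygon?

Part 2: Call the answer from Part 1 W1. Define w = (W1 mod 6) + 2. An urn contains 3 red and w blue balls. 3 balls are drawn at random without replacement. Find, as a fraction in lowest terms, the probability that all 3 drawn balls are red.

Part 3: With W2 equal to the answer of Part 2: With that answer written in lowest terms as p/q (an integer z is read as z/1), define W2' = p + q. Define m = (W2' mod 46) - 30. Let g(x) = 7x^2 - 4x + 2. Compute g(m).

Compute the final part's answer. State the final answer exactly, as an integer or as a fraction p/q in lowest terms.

Part 1: cross terms: (-19*3 - 22*-15)=273, (22*15 - 36*3)=222, (36*24 - 40*15)=264, (40*8 - 8*24)=128, (8*-15 - -19*8)=32; twice the area = |919| = 919; area = 919/2; boundary points = 1 + 2 + 1 + 16 + 1 = 21; strictly interior points = area - boundary/2 + 1 = 450; answer 450
Part 2: W1 = 450; w = 2; total draws C(5,3) = 10; favorable C(3,3) = 1; P = 1/10; answer 1/10
Part 3: W2 = 1/10; threaded value p + q = 11; m = -19; 7*(-19)^2 - 4*(-19)^1 + 2 = (2527) + (76) + (2) = 2605; answer 2605

2605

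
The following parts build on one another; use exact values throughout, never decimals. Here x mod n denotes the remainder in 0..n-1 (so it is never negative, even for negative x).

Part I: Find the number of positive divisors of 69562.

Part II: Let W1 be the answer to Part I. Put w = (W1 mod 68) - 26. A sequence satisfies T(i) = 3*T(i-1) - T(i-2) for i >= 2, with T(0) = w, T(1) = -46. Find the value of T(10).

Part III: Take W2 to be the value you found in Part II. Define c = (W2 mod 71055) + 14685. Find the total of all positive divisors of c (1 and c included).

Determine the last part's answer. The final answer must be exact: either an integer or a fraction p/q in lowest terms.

Part I: 69562 = 2 * 34781; number of divisors = (1+1) * (1+1) = 4; answer 4
Part II: W1 = 4; w = -22; T(2) = 3*(-46) - 1*(-22) = -116; iterating: T(2)=-116, T(3)=-302, T(4)=-790, T(5)=-2068, T(6)=-5414, T(7)=-14174, T(8)=-37108, T(9)=-97150, T(10)=-254342; answer -254342
Part III: W2 = -254342; c = 44563; 44563 is prime, so its only divisors are 1 and 44563; sigma = 1 + 44563 = 44564; answer 44564

44564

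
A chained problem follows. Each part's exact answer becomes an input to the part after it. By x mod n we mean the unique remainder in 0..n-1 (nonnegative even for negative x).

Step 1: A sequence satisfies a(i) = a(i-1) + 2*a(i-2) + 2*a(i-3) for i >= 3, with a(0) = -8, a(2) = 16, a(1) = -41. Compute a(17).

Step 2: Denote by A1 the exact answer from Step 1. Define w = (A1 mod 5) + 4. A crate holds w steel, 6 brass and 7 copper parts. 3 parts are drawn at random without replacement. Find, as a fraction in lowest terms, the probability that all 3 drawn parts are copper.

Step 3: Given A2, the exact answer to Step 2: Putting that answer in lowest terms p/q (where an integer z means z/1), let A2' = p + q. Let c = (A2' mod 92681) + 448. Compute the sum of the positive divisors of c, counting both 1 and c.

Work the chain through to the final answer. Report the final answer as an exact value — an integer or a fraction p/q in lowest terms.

Step 1: a(3) = 1*(16) + 2*(-41) + 2*(-8) = -82; iterating: a(3)=-82, a(4)=-132, a(5)=-264, a(6)=-692, a(7)=-1484, a(8)=-3396, a(9)=-7748, a(10)=-17508, a(11)=-39796, a(12)=-90308, a(13)=-204916, a(14)=-465124, a(15)=-1055572, a(16)=-2395652, a(17)=-5437044; answer -5437044
Step 2: A1 = -5437044; w = 5; total draws C(18,3) = 816; favorable C(7,3) = 35; P = 35/816; answer 35/816
Step 3: A2 = 35/816; threaded value p + q = 851; c = 1299; 1299 = 3 * 433; sigma = (1 + 3) * (1 + 433) = 4 * 434 = 1736; answer 1736

1736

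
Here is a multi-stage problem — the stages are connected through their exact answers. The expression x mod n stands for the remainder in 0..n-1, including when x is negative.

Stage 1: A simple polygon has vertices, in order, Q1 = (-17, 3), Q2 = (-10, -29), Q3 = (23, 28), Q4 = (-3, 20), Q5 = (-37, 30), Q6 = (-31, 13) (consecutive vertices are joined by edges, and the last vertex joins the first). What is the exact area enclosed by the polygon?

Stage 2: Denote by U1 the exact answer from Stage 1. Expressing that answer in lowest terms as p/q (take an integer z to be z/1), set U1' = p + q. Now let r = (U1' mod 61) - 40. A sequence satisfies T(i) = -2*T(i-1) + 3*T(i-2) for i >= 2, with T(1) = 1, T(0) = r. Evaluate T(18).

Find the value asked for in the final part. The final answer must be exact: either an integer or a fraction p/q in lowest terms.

1840247338

Stage 1: cross terms: (-17*-29 - -10*3)=523, (-10*28 - 23*-29)=387, (23*20 - -3*28)=544, (-3*30 - -37*20)=650, (-37*13 - -31*30)=449, (-31*3 - -17*13)=128; twice the area = |2681| = 2681; area = 2681/2; answer 2681/2
Stage 2: U1 = 2681/2; threaded value p + q = 2683; r = 20; T(2) = -2*(1) + 3*(20) = 58; iterating: T(2)=58, T(3)=-113, T(4)=400, T(5)=-1139, T(6)=3478, T(7)=-10373, T(8)=31180, T(9)=-93479, T(10)=280498, T(11)=-841433, T(12)=2524360, T(13)=-7573019, T(14)=22719118, T(15)=-68157293, T(16)=204471940, T(17)=-613415759, T(18)=1840247338; answer 1840247338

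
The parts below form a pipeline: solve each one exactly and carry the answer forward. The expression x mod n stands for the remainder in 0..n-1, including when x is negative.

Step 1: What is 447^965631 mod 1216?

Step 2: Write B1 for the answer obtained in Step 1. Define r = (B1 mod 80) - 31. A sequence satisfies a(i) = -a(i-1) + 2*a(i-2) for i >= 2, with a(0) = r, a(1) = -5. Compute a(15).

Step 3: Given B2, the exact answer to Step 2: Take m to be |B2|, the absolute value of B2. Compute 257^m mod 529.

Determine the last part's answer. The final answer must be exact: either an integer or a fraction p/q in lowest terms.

Step 1: squarings mod 1216: 447^1=447, 447^2=385, 447^4=1089, 447^8=321, 447^16=897, 447^32=833, 447^64=769, 447^128=385, 447^256=1089, 447^512=321, 447^1024=897, 447^2048=833, 447^4096=769, 447^8192=385, 447^16384=1089, 447^32768=321, 447^65536=897, 447^131072=833, 447^262144=769, 447^524288=385; 447^965631 = 447^1 * 447^2 * 447^4 * 447^8 * 447^16 * 447^32 * 447^64 * 447^128 * 447^256 * 447^512 * 447^2048 * 447^4096 * 447^8192 * 447^32768 * 447^131072 * 447^262144 * 447^524288 = 639 (mod 1216); answer 639
Step 2: B1 = 639; r = 48; a(2) = -1*(-5) + 2*(48) = 101; iterating: a(2)=101, a(3)=-111, a(4)=313, a(5)=-535, a(6)=1161, a(7)=-2231, a(8)=4553, a(9)=-9015, a(10)=18121, a(11)=-36151, a(12)=72393, a(13)=-144695, a(14)=289481, a(15)=-578871; answer -578871
Step 3: B2 = -578871; m = 578871; squarings mod 529: 257^1=257, 257^2=453, 257^4=486, 257^8=262, 257^16=403, 257^32=6, 257^64=36, 257^128=238, 257^256=41, 257^512=94, 257^1024=372, 257^2048=315, 257^4096=302, 257^8192=216, 257^16384=104, 257^32768=236, 257^65536=151, 257^131072=54, 257^262144=271, 257^524288=439; 257^578871 = 257^1 * 257^2 * 257^4 * 257^16 * 257^32 * 257^256 * 257^1024 * 257^4096 * 257^16384 * 257^32768 * 257^524288 = 353 (mod 529); answer 353

353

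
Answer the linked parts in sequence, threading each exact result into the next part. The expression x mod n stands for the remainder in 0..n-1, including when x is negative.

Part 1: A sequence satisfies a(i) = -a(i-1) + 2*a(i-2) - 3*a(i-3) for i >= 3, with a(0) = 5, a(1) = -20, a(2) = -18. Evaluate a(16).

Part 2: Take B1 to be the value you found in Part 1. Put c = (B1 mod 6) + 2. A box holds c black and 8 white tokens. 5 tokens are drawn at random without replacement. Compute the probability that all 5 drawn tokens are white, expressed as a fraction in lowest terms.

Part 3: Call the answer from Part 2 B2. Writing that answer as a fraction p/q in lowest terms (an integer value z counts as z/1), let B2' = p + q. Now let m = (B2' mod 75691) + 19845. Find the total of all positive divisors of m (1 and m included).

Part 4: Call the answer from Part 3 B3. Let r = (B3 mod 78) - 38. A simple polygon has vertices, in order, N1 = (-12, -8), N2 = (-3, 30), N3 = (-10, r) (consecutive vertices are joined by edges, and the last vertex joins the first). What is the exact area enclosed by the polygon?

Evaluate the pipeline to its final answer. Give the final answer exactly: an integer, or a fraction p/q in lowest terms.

Part 1: a(3) = -1*(-18) + 2*(-20) - 3*(5) = -37; iterating: a(3)=-37, a(4)=61, a(5)=-81, a(6)=314, a(7)=-659, a(8)=1530, a(9)=-3790, a(10)=8827, a(11)=-20997, a(12)=50021, a(13)=-118496, a(14)=281529, a(15)=-668584, a(16)=1587130; answer 1587130
Part 2: B1 = 1587130; c = 6; total draws C(14,5) = 2002; favorable C(8,5) = 56; P = 4/143; answer 4/143
Part 3: B2 = 4/143; threaded value p + q = 147; m = 19992; 19992 = 2^3 * 3 * 7^2 * 17; sigma = (1 + 2 + 4 + 8) * (1 + 3) * (1 + 7 + 49) * (1 + 17) = 15 * 4 * 57 * 18 = 61560; answer 61560
Part 4: B3 = 61560; r = -20; cross terms: (-12*30 - -3*-8)=-384, (-3*-20 - -10*30)=360, (-10*-8 - -12*-20)=-160; twice the area = |-184| = 184; area = 92; answer 92

92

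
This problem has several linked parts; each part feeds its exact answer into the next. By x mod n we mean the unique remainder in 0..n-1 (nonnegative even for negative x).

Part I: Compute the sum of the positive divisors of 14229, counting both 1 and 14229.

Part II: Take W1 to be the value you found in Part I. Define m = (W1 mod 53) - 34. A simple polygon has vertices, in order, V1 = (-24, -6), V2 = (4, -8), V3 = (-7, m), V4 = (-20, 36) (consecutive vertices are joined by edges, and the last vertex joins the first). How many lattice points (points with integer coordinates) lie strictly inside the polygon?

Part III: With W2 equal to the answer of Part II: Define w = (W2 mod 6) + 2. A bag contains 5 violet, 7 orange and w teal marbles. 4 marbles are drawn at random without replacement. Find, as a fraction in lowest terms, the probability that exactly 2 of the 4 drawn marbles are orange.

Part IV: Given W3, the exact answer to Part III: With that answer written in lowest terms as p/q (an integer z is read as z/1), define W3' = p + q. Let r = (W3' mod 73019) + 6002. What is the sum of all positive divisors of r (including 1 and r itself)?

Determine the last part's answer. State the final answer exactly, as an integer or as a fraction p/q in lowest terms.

12446

Part I: 14229 = 3^3 * 17 * 31; sigma = (1 + 3 + 9 + 27) * (1 + 17) * (1 + 31) = 40 * 18 * 32 = 23040; answer 23040
Part II: W1 = 23040; m = 4; cross terms: (-24*-8 - 4*-6)=216, (4*4 - -7*-8)=-40, (-7*36 - -20*4)=-172, (-20*-6 - -24*36)=984; twice the area = |988| = 988; area = 494; boundary points = 2 + 1 + 1 + 2 = 6; strictly interior points = area - boundary/2 + 1 = 492; answer 492
Part III: W2 = 492; w = 2; total draws C(14,4) = 1001; favorable C(7,2)*C(7,2) = 441; P = 63/143; answer 63/143
Part IV: W3 = 63/143; threaded value p + q = 206; r = 6208; 6208 = 2^6 * 97; sigma = (1 + 2 + 4 + 8 + 16 + 32 + 64) * (1 + 97) = 127 * 98 = 12446; answer 12446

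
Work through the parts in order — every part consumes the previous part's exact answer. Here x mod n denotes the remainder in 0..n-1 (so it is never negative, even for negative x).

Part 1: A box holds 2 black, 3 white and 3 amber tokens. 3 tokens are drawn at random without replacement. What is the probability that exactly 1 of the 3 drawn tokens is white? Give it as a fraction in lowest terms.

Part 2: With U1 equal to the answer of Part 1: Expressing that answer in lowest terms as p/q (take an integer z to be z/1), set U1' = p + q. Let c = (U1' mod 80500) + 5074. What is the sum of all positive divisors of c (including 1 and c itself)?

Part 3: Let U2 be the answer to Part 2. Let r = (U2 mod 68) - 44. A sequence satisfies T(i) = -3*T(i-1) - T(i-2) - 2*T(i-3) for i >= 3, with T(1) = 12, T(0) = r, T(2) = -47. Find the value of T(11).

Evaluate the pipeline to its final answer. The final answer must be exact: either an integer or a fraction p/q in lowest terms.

921733

Part 1: total draws C(8,3) = 56; favorable C(3,1)*C(5,2) = 30; P = 15/28; answer 15/28
Part 2: U1 = 15/28; threaded value p + q = 43; c = 5117; 5117 = 7 * 17 * 43; sigma = (1 + 7) * (1 + 17) * (1 + 43) = 8 * 18 * 44 = 6336; answer 6336
Part 3: U2 = 6336; r = -32; T(3) = -3*(-47) - 1*(12) - 2*(-32) = 193; iterating: T(3)=193, T(4)=-556, T(5)=1569, T(6)=-4537, T(7)=13154, T(8)=-38063, T(9)=110109, T(10)=-318572, T(11)=921733; answer 921733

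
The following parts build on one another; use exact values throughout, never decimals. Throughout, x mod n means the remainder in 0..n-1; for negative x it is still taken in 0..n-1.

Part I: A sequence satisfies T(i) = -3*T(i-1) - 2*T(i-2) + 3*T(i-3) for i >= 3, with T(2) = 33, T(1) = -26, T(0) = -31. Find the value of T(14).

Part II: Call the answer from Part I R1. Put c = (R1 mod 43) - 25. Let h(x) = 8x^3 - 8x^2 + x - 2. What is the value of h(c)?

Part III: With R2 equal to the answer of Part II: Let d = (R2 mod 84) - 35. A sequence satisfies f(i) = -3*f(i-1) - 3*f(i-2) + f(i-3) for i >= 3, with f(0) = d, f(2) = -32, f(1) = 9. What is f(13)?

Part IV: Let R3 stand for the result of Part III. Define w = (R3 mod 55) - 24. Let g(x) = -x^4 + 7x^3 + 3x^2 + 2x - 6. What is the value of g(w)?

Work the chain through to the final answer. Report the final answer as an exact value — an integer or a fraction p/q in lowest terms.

-307390

Part I: T(3) = -3*(33) - 2*(-26) + 3*(-31) = -140; iterating: T(3)=-140, T(4)=276, T(5)=-449, T(6)=375, T(7)=601, T(8)=-3900, T(9)=11623, T(10)=-25266, T(11)=40852, T(12)=-37155, T(13)=-46037, T(14)=334977; answer 334977
Part II: R1 = 334977; c = -18; 8*(-18)^3 - 8*(-18)^2 + 1*(-18)^1 - 2 = (-46656) + (-2592) + (-18) + (-2) = -49268; answer -49268
Part III: R2 = -49268; d = 5; f(3) = -3*(-32) - 3*(9) + 1*(5) = 74; iterating: f(3)=74, f(4)=-117, f(5)=97, f(6)=134, f(7)=-810, f(8)=2125, f(9)=-3811, f(10)=4248, f(11)=814, f(12)=-18997, f(13)=58797; answer 58797
Part IV: R3 = 58797; w = -22; -1*(-22)^4 + 7*(-22)^3 + 3*(-22)^2 + 2*(-22)^1 - 6 = (-234256) + (-74536) + (1452) + (-44) + (-6) = -307390; answer -307390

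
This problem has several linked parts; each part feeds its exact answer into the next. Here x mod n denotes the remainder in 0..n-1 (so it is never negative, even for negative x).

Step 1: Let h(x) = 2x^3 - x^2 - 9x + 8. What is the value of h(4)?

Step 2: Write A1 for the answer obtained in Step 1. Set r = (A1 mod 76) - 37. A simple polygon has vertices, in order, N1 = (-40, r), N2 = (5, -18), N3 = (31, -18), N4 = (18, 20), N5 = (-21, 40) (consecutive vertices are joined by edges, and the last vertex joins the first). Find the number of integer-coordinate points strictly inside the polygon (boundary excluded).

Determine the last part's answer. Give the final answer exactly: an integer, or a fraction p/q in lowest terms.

2799

Step 1: 2*(4)^3 - 1*(4)^2 - 9*(4)^1 + 8 = (128) + (-16) + (-36) + (8) = 84; answer 84
Step 2: A1 = 84; r = -29; cross terms: (-40*-18 - 5*-29)=865, (5*-18 - 31*-18)=468, (31*20 - 18*-18)=944, (18*40 - -21*20)=1140, (-21*-29 - -40*40)=2209; twice the area = |5626| = 5626; area = 2813; boundary points = 1 + 26 + 1 + 1 + 1 = 30; strictly interior points = area - boundary/2 + 1 = 2799; answer 2799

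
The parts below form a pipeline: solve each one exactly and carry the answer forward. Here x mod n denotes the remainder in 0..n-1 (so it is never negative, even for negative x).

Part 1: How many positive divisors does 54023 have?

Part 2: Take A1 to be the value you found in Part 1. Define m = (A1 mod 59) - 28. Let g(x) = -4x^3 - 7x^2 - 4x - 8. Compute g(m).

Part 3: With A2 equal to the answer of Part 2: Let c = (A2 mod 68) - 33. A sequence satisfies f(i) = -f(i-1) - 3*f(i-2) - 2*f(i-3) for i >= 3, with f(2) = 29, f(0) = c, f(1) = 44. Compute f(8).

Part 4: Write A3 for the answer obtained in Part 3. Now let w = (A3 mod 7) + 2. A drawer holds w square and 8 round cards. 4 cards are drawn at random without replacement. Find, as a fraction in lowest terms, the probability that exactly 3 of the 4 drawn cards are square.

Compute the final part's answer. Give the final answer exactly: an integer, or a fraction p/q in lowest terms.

4/165

Part 1: 54023 = 89 * 607; number of divisors = (1+1) * (1+1) = 4; answer 4
Part 2: A1 = 4; m = -24; -4*(-24)^3 - 7*(-24)^2 - 4*(-24)^1 - 8 = (55296) + (-4032) + (96) + (-8) = 51352; answer 51352
Part 3: A2 = 51352; c = -21; f(3) = -1*(29) - 3*(44) - 2*(-21) = -119; iterating: f(3)=-119, f(4)=-56, f(5)=355, f(6)=51, f(7)=-1004, f(8)=141; answer 141
Part 4: A3 = 141; w = 3; total draws C(11,4) = 330; favorable C(3,3)*C(8,1) = 8; P = 4/165; answer 4/165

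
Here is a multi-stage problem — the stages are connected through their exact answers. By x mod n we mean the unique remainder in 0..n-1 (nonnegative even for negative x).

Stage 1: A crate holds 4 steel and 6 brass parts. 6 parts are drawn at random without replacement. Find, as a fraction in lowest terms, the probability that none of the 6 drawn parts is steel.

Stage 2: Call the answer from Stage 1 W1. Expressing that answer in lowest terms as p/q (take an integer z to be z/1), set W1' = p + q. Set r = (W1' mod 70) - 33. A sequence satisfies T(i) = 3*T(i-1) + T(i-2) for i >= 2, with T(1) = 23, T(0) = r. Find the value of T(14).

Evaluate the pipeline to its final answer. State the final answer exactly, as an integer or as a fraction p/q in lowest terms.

Stage 1: total draws C(10,6) = 210; favorable C(6,6) = 1; P = 1/210; answer 1/210
Stage 2: W1 = 1/210; threaded value p + q = 211; r = -32; T(2) = 3*(23) + 1*(-32) = 37; iterating: T(2)=37, T(3)=134, T(4)=439, T(5)=1451, T(6)=4792, T(7)=15827, T(8)=52273, T(9)=172646, T(10)=570211, T(11)=1883279, T(12)=6220048, T(13)=20543423, T(14)=67850317; answer 67850317

67850317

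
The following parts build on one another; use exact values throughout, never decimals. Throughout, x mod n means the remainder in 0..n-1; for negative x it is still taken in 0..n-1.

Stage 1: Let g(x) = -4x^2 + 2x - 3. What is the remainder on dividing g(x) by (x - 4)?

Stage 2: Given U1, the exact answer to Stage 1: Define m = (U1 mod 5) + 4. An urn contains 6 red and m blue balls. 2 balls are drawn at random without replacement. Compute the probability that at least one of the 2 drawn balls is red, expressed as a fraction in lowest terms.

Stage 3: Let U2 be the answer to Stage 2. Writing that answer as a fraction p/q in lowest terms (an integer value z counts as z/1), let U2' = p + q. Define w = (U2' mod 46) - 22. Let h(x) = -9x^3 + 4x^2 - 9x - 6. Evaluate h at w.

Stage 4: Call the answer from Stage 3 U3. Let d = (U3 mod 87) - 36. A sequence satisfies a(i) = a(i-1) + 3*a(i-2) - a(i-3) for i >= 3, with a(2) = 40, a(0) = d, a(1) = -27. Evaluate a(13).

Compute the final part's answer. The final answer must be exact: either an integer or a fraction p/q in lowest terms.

Stage 1: remainder = value at the root: -4*(4)^2 + 2*(4)^1 - 3 = (-64) + (8) + (-3) = -59; answer -59
Stage 2: U1 = -59; m = 5; total draws C(11,2) = 55; complement C(5,2) = 10; favorable 55 - 10 = 45; P = 9/11; answer 9/11
Stage 3: U2 = 9/11; threaded value p + q = 20; w = -2; -9*(-2)^3 + 4*(-2)^2 - 9*(-2)^1 - 6 = (72) + (16) + (18) + (-6) = 100; answer 100
Stage 4: U3 = 100; d = -23; a(3) = 1*(40) + 3*(-27) - 1*(-23) = -18; iterating: a(3)=-18, a(4)=129, a(5)=35, a(6)=440, a(7)=416, a(8)=1701, a(9)=2509, a(10)=7196, a(11)=13022, a(12)=32101, a(13)=63971; answer 63971

63971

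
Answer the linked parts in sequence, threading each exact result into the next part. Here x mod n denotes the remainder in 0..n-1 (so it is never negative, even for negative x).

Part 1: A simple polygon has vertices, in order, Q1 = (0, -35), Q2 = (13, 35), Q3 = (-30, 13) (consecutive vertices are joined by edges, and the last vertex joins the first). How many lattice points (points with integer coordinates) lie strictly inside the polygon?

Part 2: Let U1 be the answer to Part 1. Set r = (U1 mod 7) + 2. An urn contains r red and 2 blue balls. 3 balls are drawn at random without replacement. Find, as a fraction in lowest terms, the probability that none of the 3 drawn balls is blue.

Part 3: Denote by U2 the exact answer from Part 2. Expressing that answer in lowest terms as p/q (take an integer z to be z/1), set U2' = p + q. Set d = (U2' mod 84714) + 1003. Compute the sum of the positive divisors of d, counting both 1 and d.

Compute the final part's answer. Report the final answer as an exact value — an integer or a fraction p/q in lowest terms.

Part 1: cross terms: (0*35 - 13*-35)=455, (13*13 - -30*35)=1219, (-30*-35 - 0*13)=1050; twice the area = |2724| = 2724; area = 1362; boundary points = 1 + 1 + 6 = 8; strictly interior points = area - boundary/2 + 1 = 1359; answer 1359
Part 2: U1 = 1359; r = 3; total draws C(5,3) = 10; favorable C(3,3) = 1; P = 1/10; answer 1/10
Part 3: U2 = 1/10; threaded value p + q = 11; d = 1014; 1014 = 2 * 3 * 13^2; sigma = (1 + 2) * (1 + 3) * (1 + 13 + 169) = 3 * 4 * 183 = 2196; answer 2196

2196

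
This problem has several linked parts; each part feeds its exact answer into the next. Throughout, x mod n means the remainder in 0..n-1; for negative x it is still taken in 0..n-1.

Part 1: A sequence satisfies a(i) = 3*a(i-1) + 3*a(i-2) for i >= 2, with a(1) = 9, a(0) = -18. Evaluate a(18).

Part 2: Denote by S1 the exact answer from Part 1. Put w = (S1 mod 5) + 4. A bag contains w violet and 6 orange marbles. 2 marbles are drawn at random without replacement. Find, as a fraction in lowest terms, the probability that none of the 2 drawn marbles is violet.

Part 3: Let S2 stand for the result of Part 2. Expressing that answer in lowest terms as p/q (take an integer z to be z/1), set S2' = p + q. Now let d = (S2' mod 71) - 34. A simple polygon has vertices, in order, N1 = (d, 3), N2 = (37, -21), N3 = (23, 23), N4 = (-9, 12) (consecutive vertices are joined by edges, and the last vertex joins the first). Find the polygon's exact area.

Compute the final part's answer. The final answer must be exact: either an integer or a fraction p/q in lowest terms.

Part 1: a(2) = 3*(9) + 3*(-18) = -27; iterating: a(2)=-27, a(3)=-54, a(4)=-243, a(5)=-891, a(6)=-3402, a(7)=-12879, a(8)=-48843, a(9)=-185166, a(10)=-702027, a(11)=-2661579, a(12)=-10090818, a(13)=-38257191, a(14)=-145044027, a(15)=-549903654, a(16)=-2084843043, a(17)=-7904240091, a(18)=-29967249402; answer -29967249402
Part 2: S1 = -29967249402; w = 7; total draws C(13,2) = 78; favorable C(6,2) = 15; P = 5/26; answer 5/26
Part 3: S2 = 5/26; threaded value p + q = 31; d = -3; cross terms: (-3*-21 - 37*3)=-48, (37*23 - 23*-21)=1334, (23*12 - -9*23)=483, (-9*3 - -3*12)=9; twice the area = |1778| = 1778; area = 889; answer 889

889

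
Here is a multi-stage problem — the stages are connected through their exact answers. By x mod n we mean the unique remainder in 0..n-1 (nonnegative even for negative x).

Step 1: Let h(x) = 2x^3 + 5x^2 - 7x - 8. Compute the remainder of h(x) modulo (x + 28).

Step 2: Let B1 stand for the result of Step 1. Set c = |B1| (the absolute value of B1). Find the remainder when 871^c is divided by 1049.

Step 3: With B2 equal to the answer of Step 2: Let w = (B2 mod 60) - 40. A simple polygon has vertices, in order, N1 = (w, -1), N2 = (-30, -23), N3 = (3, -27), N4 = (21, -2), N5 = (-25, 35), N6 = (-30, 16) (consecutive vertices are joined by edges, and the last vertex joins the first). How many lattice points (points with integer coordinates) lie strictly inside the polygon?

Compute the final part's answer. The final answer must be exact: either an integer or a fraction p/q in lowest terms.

Step 1: remainder = value at the root: 2*(-28)^3 + 5*(-28)^2 - 7*(-28)^1 - 8 = (-43904) + (3920) + (196) + (-8) = -39796; answer -39796
Step 2: B1 = -39796; c = 39796; squarings mod 1049: 871^1=871, 871^2=214, 871^4=689, 871^8=573, 871^16=1041, 871^32=64, 871^64=949, 871^128=559, 871^256=928, 871^512=1004, 871^1024=976, 871^2048=84, 871^4096=762, 871^8192=547, 871^16384=244, 871^32768=792; 871^39796 = 871^4 * 871^16 * 871^32 * 871^64 * 871^256 * 871^512 * 871^2048 * 871^4096 * 871^32768 = 650 (mod 1049); answer 650
Step 3: B2 = 650; w = 10; cross terms: (10*-23 - -30*-1)=-260, (-30*-27 - 3*-23)=879, (3*-2 - 21*-27)=561, (21*35 - -25*-2)=685, (-25*16 - -30*35)=650, (-30*-1 - 10*16)=-130; twice the area = |2385| = 2385; area = 2385/2; boundary points = 2 + 1 + 1 + 1 + 1 + 1 = 7; strictly interior points = area - boundary/2 + 1 = 1190; answer 1190

1190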